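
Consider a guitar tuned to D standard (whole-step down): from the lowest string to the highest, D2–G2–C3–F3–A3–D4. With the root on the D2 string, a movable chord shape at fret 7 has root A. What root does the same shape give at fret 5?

G

Moving from fret 7 to fret 5 shifts the root by -2 semitones.
A down 2 semitones is G.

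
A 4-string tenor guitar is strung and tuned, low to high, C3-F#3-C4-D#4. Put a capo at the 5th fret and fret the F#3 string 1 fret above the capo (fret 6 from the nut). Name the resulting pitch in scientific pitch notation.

The capo raises the open F#3 by 5 semitones to B3; fretting 1 more gives F#3 + 5 + 1 = F#3 + 6 semitones = C4.

C4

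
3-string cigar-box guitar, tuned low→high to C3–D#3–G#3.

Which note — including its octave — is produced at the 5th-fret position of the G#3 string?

The open G#3 string plus 5 semitones: G#–A–A#–B–C–C#.
The walk passes from B into C once, so the octave number goes from 3 to 4.
(Equivalently spelled Db4.)

C#4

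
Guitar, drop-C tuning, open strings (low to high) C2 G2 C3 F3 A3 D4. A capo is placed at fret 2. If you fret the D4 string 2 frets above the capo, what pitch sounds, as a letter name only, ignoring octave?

The capo raises the open D4 by 2 semitones to E4; fretting 2 more gives D4 + 2 + 2 = D4 + 4 semitones, landing on F#.
(Also written Gb.)

F#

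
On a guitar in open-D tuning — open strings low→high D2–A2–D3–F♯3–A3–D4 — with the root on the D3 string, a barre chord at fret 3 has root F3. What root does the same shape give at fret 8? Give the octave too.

A♯3

Moving from fret 3 to fret 8 shifts the root by 5 semitones.
F3 up 5 semitones is A♯3.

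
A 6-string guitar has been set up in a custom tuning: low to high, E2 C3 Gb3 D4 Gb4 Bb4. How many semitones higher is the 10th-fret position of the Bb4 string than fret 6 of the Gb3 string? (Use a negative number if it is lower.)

20 semitones

Bb4 at fret 10 → Ab5 (MIDI 80); Gb3 at fret 6 → C4 (MIDI 60).
80 − 60 = 20, so the two pitches are 20 semitones apart.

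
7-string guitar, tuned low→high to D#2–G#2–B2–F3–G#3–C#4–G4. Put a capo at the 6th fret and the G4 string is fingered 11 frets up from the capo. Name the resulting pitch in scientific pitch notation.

C6

The capo raises the open G4 by 6 semitones to C#5; fretting 11 more gives G4 + 6 + 11 = G4 + 17 semitones = C6.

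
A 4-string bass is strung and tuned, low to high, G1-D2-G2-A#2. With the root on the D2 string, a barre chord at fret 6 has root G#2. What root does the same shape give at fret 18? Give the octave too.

G#3

Moving from fret 6 to fret 18 shifts the root by 12 semitones.
G#2 up 12 semitones is G#3.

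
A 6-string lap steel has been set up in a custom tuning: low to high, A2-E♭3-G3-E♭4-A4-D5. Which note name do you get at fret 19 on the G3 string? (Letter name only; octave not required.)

The open G3 string plus 19 semitones: G–Ab–A–Bb–…–C–Db–D.

D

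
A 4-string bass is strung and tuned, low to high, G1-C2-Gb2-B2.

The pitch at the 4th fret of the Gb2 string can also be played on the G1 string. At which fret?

Fret 4 on Gb2 is MIDI 42 + 4 = 46 (Bb2). On the G1 string (open MIDI 31), that pitch is 46 − 31 = fret 15.

15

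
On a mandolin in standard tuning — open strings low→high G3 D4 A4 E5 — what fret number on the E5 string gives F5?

F5 is 1 semitone above the open E5 (E–F), so it sits at fret 1.

1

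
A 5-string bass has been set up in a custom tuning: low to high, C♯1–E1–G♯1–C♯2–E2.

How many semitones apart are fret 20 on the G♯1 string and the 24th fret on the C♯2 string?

G♯1 at fret 20 → E3 (MIDI 52); C♯2 at fret 24 → C♯4 (MIDI 61).
52 − 61 = -9, so the two pitches are 9 semitones apart, with C♯4 the higher.

9 semitones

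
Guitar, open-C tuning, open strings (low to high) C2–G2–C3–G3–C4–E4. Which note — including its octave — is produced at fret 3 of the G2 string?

The open G2 string plus 3 semitones: G–G#–A–A#.
No B→C boundary is crossed, so the octave stays at 2.

A♯2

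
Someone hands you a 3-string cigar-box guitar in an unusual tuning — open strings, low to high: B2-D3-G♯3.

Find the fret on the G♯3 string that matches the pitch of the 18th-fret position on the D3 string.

12

Fret 18 on D3 is MIDI 50 + 18 = 68 (G♯4). On the G♯3 string (open MIDI 56), that pitch is 68 − 56 = fret 12.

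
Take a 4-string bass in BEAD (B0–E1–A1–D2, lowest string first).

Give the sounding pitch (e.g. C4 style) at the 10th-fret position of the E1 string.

E1 is MIDI 28. Adding 10 gives 38, which is D2.

D2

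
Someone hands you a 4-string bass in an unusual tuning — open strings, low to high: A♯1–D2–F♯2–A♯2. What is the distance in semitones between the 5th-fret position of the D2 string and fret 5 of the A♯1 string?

D2 at fret 5 → G2 (MIDI 43); A♯1 at fret 5 → D♯2 (MIDI 39).
43 − 39 = 4, so the two pitches are 4 semitones apart, with G2 the higher.

4 semitones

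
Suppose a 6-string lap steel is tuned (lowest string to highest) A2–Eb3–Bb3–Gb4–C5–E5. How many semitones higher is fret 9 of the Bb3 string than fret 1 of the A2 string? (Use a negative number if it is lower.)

Bb3 at fret 9 → G4 (MIDI 67); A2 at fret 1 → Bb2 (MIDI 46).
67 − 46 = 21, so the two pitches are 21 semitones apart.

21 semitones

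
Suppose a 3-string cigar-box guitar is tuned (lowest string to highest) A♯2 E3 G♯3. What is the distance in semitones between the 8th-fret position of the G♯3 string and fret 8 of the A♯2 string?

10 semitones

G♯3 at fret 8 → E4 (MIDI 64); A♯2 at fret 8 → F♯3 (MIDI 54).
64 − 54 = 10, so the two pitches are 10 semitones apart, with E4 the higher.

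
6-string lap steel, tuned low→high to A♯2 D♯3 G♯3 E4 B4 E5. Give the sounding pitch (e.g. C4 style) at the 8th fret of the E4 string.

C5

The open E4 string plus 8 semitones: E–F–F#–G–G#–A–A#–B–C.
The walk passes from B into C once, so the octave number goes from 4 to 5.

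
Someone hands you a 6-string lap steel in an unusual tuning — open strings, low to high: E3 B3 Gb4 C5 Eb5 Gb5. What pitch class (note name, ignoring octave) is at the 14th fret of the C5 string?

Each fret is one semitone, so C5 + 14 = D.

D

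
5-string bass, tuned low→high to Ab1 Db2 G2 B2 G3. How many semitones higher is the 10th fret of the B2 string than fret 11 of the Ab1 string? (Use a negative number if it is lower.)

14 semitones

B2 at fret 10 → A3 (MIDI 57); Ab1 at fret 11 → G2 (MIDI 43).
57 − 43 = 14, so the two pitches are 14 semitones apart.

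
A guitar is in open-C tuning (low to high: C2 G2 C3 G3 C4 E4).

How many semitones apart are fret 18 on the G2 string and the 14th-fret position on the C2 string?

11 semitones

G2 at fret 18 → C♯4 (MIDI 61); C2 at fret 14 → D3 (MIDI 50).
61 − 50 = 11, so the two pitches are 11 semitones apart, with C♯4 the higher.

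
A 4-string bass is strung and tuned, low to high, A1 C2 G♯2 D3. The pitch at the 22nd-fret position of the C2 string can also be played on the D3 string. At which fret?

8

Fret 22 on C2 is MIDI 36 + 22 = 58 (A♯3). On the D3 string (open MIDI 50), that pitch is 58 − 50 = fret 8.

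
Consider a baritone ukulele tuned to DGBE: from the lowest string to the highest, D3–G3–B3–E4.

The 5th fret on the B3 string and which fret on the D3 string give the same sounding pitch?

14

B3 at fret 5 is B3 + 5 semitones = E4.
The open D3 string is 9 semitones below the open B3, so the same pitch on the D3 string lies at fret 5 + 9 = 14.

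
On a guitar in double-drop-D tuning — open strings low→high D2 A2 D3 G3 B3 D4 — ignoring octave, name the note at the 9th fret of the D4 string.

The open D4 string plus 9 semitones: D–D#–E–F–F#–G–G#–A–A#–B.

B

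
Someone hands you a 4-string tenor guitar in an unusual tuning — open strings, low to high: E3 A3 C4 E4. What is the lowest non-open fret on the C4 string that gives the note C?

12

From C4, count semitones up the chromatic scale until reaching C: C–C#–D–D#–…–A#–B–C — 12 steps.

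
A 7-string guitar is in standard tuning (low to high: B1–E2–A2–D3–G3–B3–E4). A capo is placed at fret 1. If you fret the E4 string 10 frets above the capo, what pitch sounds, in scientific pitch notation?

D♯5

The capo raises the open E4 by 1 semitone to F4; fretting 10 more gives E4 + 1 + 10 = E4 + 11 semitones = D♯5.
(Also written E♭.)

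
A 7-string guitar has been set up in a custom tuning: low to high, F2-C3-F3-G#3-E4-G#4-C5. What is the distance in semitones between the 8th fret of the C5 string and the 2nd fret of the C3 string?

30 semitones

C5 at fret 8 → G#5 (MIDI 80); C3 at fret 2 → D3 (MIDI 50).
80 − 50 = 30, so the two pitches are 30 semitones apart, with G#5 the higher.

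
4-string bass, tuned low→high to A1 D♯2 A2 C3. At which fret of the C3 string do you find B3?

B3 is 11 semitones above the open C3 (C–C#–D–D#–…–A–A#–B), so it sits at fret 11.

11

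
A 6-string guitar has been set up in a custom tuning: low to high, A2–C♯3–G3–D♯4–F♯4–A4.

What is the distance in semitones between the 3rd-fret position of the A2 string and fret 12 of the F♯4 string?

30 semitones

A2 at fret 3 → C3 (MIDI 48); F♯4 at fret 12 → F♯5 (MIDI 78).
48 − 78 = -30, so the two pitches are 30 semitones apart, with F♯5 the higher.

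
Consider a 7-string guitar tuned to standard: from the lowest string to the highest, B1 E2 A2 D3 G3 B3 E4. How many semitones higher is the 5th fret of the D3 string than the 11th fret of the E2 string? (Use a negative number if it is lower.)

D3 at fret 5 → G3 (MIDI 55); E2 at fret 11 → D♯3 (MIDI 51).
55 − 51 = 4, so the two pitches are 4 semitones apart.

4 semitones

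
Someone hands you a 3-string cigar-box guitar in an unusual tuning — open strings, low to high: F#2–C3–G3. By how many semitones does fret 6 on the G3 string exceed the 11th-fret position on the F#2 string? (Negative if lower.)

8 semitones

G3 at fret 6 → C#4 (MIDI 61); F#2 at fret 11 → F3 (MIDI 53).
61 − 53 = 8, so the two pitches are 8 semitones apart.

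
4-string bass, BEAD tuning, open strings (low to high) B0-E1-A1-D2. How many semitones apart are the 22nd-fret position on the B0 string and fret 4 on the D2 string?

3 semitones

B0 at fret 22 → A2 (MIDI 45); D2 at fret 4 → F#2 (MIDI 42).
45 − 42 = 3, so the two pitches are 3 semitones apart, with A2 the higher.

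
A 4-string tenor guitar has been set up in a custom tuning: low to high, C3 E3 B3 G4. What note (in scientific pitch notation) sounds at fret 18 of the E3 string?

A#4

E3 is MIDI 52. Adding 18 gives 70, which is A#4.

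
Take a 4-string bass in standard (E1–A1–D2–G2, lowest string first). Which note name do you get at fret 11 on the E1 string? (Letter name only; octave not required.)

Each fret is one semitone, so E1 + 11 = D♯.
(Equivalently spelled E♭.)

D♯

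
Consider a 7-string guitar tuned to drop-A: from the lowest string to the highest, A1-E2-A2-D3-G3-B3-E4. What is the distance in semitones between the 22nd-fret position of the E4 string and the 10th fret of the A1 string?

E4 at fret 22 → D6 (MIDI 86); A1 at fret 10 → G2 (MIDI 43).
86 − 43 = 43, so the two pitches are 43 semitones apart, with D6 the higher.

43 semitones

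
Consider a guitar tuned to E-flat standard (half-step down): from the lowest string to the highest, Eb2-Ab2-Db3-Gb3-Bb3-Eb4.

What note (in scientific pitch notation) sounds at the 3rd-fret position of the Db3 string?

The open Db3 string plus 3 semitones: Db–D–Eb–E.
No B→C boundary is crossed, so the octave stays at 3.

E3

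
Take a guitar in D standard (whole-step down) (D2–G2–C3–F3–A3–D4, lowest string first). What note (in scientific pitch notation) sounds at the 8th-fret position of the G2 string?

D♯3

Each fret is one semitone, so G2 + 8 = D♯3.
(Equivalently spelled E♭3.)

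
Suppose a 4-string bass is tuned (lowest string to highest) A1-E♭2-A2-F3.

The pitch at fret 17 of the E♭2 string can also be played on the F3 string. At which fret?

3

E♭2 at fret 17 is E♭2 + 17 semitones = A♭3.
The open F3 string is 14 semitones above the open E♭2, so the same pitch on the F3 string lies at fret 17 − 14 = 3.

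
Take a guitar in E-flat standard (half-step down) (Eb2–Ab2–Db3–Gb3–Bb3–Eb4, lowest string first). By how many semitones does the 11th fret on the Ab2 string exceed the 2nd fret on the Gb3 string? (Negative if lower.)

Ab2 at fret 11 → G3 (MIDI 55); Gb3 at fret 2 → Ab3 (MIDI 56).
55 − 56 = -1, so the two pitches are 1 semitone apart.

-1 semitone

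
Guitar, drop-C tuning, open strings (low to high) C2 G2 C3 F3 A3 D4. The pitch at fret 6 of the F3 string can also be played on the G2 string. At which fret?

16

F3 at fret 6 is F3 + 6 semitones = B3.
The open G2 string is 10 semitones below the open F3, so the same pitch on the G2 string lies at fret 6 + 10 = 16.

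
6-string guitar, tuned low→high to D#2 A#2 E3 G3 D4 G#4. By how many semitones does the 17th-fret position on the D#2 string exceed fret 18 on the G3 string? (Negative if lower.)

-17 semitones

D#2 at fret 17 → G#3 (MIDI 56); G3 at fret 18 → C#5 (MIDI 73).
56 − 73 = -17, so the two pitches are 17 semitones apart.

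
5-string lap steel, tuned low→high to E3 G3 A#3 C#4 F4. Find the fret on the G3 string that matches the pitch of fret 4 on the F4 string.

F4 at fret 4 is F4 + 4 semitones = A4.
The open G3 string is 10 semitones below the open F4, so the same pitch on the G3 string lies at fret 4 + 10 = 14.

14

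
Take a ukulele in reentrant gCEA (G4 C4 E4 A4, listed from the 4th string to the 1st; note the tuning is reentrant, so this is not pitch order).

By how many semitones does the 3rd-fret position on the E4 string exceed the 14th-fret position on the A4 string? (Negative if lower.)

E4 at fret 3 → G4 (MIDI 67); A4 at fret 14 → B5 (MIDI 83).
67 − 83 = -16, so the two pitches are 16 semitones apart.

-16 semitones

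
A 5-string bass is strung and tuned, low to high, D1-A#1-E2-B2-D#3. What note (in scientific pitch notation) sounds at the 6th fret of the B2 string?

F3

B2 is MIDI 47. Adding 6 gives 53, which is F3.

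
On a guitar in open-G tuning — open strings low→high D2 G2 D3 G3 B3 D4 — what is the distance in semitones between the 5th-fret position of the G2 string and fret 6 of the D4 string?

20 semitones

G2 at fret 5 → C3 (MIDI 48); D4 at fret 6 → G♯4 (MIDI 68).
48 − 68 = -20, so the two pitches are 20 semitones apart, with G♯4 the higher.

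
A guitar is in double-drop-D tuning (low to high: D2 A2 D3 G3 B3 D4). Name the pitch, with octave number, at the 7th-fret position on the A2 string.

E3

Each fret is one semitone, so A2 + 7 = E3.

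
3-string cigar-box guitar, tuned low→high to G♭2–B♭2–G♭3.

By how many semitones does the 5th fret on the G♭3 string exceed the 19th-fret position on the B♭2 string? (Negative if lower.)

G♭3 at fret 5 → B3 (MIDI 59); B♭2 at fret 19 → F4 (MIDI 65).
59 − 65 = -6, so the two pitches are 6 semitones apart.

-6 semitones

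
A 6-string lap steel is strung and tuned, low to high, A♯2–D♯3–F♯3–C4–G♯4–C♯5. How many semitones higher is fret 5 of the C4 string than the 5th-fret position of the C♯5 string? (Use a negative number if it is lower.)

C4 at fret 5 → F4 (MIDI 65); C♯5 at fret 5 → F♯5 (MIDI 78).
65 − 78 = -13, so the two pitches are 13 semitones apart.

-13 semitones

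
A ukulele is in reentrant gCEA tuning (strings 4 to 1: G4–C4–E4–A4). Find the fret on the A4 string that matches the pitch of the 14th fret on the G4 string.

12

G4 at fret 14 is G4 + 14 semitones = A5.
The open A4 string is 2 semitones above the open G4, so the same pitch on the A4 string lies at fret 14 − 2 = 12.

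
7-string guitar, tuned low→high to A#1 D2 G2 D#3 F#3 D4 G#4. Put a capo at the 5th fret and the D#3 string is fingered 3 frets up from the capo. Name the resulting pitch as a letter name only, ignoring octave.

The capo raises the open D#3 by 5 semitones to G#3; fretting 3 more gives D#3 + 5 + 3 = D#3 + 8 semitones, landing on B.

B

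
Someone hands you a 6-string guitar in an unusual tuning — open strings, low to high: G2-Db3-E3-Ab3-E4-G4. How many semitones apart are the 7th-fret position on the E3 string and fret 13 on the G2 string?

3 semitones

E3 at fret 7 → B3 (MIDI 59); G2 at fret 13 → Ab3 (MIDI 56).
59 − 56 = 3, so the two pitches are 3 semitones apart, with B3 the higher.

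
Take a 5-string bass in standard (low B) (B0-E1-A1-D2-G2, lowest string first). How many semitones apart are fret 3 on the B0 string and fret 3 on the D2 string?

B0 at fret 3 → D1 (MIDI 26); D2 at fret 3 → F2 (MIDI 41).
26 − 41 = -15, so the two pitches are 15 semitones apart, with F2 the higher.

15 semitones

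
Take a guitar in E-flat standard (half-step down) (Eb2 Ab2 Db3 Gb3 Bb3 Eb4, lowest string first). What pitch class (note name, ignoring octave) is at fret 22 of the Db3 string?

B

Db3 is MIDI 49. Adding 22 gives 71; 71 mod 12 = 11, i.e. B.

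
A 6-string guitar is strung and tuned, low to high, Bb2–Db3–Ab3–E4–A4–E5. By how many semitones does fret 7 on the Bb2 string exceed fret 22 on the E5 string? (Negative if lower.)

Bb2 at fret 7 → F3 (MIDI 53); E5 at fret 22 → D7 (MIDI 98).
53 − 98 = -45, so the two pitches are 45 semitones apart.

-45 semitones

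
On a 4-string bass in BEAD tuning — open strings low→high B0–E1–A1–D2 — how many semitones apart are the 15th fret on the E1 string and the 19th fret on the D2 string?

14 semitones

E1 at fret 15 → G2 (MIDI 43); D2 at fret 19 → A3 (MIDI 57).
43 − 57 = -14, so the two pitches are 14 semitones apart, with A3 the higher.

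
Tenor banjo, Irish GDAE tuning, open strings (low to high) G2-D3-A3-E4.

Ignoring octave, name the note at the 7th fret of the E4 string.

E4 is MIDI 64. Adding 7 gives 71; 71 mod 12 = 11, i.e. B.

B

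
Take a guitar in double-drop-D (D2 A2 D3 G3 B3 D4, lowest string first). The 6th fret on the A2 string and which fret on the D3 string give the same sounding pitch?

A2 at fret 6 is A2 + 6 semitones = D#3.
The open D3 string is 5 semitones above the open A2, so the same pitch on the D3 string lies at fret 6 − 5 = 1.

1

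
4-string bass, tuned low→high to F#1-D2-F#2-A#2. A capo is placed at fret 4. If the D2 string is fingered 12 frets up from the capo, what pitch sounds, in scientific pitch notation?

F#3

The capo raises the open D2 by 4 semitones to F#2; fretting 12 more gives D2 + 4 + 12 = D2 + 16 semitones = F#3.
(Also written Gb.)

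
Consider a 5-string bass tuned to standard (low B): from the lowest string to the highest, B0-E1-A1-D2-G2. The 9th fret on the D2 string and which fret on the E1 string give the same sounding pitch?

Fret 9 on D2 is MIDI 38 + 9 = 47 (B2). On the E1 string (open MIDI 28), that pitch is 47 − 28 = fret 19.

19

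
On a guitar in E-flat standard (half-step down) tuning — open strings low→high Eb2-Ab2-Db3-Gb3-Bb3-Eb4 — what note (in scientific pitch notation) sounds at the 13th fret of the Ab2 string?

Each fret is one semitone, so Ab2 + 13 = A3.

A3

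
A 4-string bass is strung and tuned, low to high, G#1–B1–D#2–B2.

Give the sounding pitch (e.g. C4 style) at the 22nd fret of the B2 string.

A4

The open B2 string plus 22 semitones: B–C–C#–D–…–G–G#–A.
The walk passes from B into C 2 times, so the octave number goes from 2 to 4.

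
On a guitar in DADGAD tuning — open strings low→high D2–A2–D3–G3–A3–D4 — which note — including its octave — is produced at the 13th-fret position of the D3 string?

D#4

D3 is MIDI 50. Adding 13 gives 63, which is D#4.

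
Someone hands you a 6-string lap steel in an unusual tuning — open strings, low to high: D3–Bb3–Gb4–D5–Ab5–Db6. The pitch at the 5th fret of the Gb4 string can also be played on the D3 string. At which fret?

21

Gb4 at fret 5 is Gb4 + 5 semitones = B4.
The open D3 string is 16 semitones below the open Gb4, so the same pitch on the D3 string lies at fret 5 + 16 = 21.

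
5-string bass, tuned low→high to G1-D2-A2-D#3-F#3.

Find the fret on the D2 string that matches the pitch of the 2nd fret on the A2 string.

9

A2 at fret 2 is A2 + 2 semitones = B2.
The open D2 string is 7 semitones below the open A2, so the same pitch on the D2 string lies at fret 2 + 7 = 9.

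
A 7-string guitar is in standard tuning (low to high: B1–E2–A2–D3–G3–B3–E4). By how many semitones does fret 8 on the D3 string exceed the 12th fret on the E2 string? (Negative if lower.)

D3 at fret 8 → A#3 (MIDI 58); E2 at fret 12 → E3 (MIDI 52).
58 − 52 = 6, so the two pitches are 6 semitones apart.

6 semitones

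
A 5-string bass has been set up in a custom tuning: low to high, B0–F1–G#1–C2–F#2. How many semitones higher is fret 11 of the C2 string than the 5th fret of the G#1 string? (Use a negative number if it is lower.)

C2 at fret 11 → B2 (MIDI 47); G#1 at fret 5 → C#2 (MIDI 37).
47 − 37 = 10, so the two pitches are 10 semitones apart.

10 semitones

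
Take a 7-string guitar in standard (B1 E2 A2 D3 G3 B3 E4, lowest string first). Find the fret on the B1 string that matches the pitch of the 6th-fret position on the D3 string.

D3 at fret 6 is D3 + 6 semitones = G♯3.
The open B1 string is 15 semitones below the open D3, so the same pitch on the B1 string lies at fret 6 + 15 = 21.

21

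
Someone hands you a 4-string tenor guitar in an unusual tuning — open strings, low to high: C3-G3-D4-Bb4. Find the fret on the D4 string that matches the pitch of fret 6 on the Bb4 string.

14

Bb4 at fret 6 is Bb4 + 6 semitones = E5.
The open D4 string is 8 semitones below the open Bb4, so the same pitch on the D4 string lies at fret 6 + 8 = 14.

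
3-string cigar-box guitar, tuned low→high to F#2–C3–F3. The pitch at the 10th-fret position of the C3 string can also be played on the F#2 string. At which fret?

16

Fret 10 on C3 is MIDI 48 + 10 = 58 (A#3). On the F#2 string (open MIDI 42), that pitch is 58 − 42 = fret 16.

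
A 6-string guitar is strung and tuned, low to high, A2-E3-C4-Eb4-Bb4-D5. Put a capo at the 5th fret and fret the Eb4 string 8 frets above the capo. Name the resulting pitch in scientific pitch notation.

E5

The capo raises the open Eb4 by 5 semitones to Ab4; fretting 8 more gives Eb4 + 5 + 8 = Eb4 + 13 semitones = E5.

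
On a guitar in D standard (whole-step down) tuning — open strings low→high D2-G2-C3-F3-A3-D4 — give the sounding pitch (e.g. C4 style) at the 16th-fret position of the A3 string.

C♯5

Each fret is one semitone, so A3 + 16 = C♯5.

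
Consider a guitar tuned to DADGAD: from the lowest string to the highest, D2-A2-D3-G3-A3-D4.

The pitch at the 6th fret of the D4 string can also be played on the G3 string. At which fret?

Fret 6 on D4 is MIDI 62 + 6 = 68 (G#4). On the G3 string (open MIDI 55), that pitch is 68 − 55 = fret 13.

13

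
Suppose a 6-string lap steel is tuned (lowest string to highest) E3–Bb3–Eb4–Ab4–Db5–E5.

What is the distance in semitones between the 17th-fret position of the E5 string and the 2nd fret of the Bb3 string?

33 semitones

E5 at fret 17 → A6 (MIDI 93); Bb3 at fret 2 → C4 (MIDI 60).
93 − 60 = 33, so the two pitches are 33 semitones apart, with A6 the higher.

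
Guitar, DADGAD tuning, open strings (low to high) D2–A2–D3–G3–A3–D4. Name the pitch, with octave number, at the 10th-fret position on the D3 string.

C4

D3 is MIDI 50. Adding 10 gives 60, which is C4.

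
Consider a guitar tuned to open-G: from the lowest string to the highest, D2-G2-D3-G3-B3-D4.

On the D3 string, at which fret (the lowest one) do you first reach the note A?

7

From D3, count semitones up the chromatic scale until reaching A: D–D#–E–F–F#–G–G#–A — 7 steps.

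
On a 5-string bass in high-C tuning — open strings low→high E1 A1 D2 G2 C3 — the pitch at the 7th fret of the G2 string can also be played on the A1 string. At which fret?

G2 at fret 7 is G2 + 7 semitones = D3.
The open A1 string is 10 semitones below the open G2, so the same pitch on the A1 string lies at fret 7 + 10 = 17.

17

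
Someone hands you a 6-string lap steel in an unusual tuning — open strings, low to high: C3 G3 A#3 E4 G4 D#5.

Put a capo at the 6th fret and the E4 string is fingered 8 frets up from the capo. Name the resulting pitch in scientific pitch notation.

F#5

The capo raises the open E4 by 6 semitones to A#4; fretting 8 more gives E4 + 6 + 8 = E4 + 14 semitones = F#5.
(Also written Gb.)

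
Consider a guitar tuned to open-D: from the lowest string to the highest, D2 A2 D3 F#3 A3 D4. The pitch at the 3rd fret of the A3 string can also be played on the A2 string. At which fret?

15

A3 at fret 3 is A3 + 3 semitones = C4.
The open A2 string is 12 semitones below the open A3, so the same pitch on the A2 string lies at fret 3 + 12 = 15.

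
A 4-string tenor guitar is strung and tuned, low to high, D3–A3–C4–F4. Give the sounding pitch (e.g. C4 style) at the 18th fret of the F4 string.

B5

Each fret is one semitone, so F4 + 18 = B5.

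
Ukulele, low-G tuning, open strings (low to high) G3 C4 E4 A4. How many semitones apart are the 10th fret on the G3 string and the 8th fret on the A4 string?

G3 at fret 10 → F4 (MIDI 65); A4 at fret 8 → F5 (MIDI 77).
65 − 77 = -12, so the two pitches are 12 semitones apart, with F5 the higher.

12 semitones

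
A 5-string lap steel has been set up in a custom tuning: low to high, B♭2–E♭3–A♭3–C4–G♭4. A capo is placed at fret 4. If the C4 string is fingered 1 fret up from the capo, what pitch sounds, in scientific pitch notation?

The capo raises the open C4 by 4 semitones to E4; fretting 1 more gives C4 + 4 + 1 = C4 + 5 semitones = F4.

F4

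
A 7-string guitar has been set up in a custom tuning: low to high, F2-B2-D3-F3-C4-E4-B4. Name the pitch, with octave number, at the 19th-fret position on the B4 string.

The open B4 string plus 19 semitones: B–C–C#–D–…–E–F–F#.
The walk passes from B into C 2 times, so the octave number goes from 4 to 6.
(Equivalently spelled G♭6.)

F♯6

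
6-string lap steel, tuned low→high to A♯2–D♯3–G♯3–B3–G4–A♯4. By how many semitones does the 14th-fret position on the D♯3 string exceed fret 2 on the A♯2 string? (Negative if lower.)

17 semitones

D♯3 at fret 14 → F4 (MIDI 65); A♯2 at fret 2 → C3 (MIDI 48).
65 − 48 = 17, so the two pitches are 17 semitones apart.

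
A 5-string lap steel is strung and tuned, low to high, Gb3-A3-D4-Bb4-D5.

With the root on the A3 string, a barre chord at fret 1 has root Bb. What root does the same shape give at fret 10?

Moving from fret 1 to fret 10 shifts the root by 9 semitones.
Bb up 9 semitones is G.

G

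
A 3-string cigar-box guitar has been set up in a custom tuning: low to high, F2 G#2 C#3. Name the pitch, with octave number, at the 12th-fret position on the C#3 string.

C#4

Each fret is one semitone, so C#3 + 12 = C#4.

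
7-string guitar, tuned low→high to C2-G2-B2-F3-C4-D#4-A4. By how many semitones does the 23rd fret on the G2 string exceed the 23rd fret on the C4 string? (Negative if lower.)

-17 semitones

G2 at fret 23 → F#4 (MIDI 66); C4 at fret 23 → B5 (MIDI 83).
66 − 83 = -17, so the two pitches are 17 semitones apart.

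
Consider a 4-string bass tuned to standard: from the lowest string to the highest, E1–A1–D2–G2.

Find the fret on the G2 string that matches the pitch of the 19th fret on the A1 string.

9

A1 at fret 19 is A1 + 19 semitones = E3.
The open G2 string is 10 semitones above the open A1, so the same pitch on the G2 string lies at fret 19 − 10 = 9.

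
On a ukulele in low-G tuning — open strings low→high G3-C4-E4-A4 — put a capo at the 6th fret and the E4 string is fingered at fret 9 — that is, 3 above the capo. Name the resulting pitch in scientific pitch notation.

C#5

The capo raises the open E4 by 6 semitones to A#4; fretting 3 more gives E4 + 6 + 3 = E4 + 9 semitones = C#5.
(Also written Db.)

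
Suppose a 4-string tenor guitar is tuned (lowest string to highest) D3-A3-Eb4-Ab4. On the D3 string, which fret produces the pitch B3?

B3 is 9 semitones above the open D3 (D–Eb–E–F–Gb–G–Ab–A–Bb–B), so it sits at fret 9.

9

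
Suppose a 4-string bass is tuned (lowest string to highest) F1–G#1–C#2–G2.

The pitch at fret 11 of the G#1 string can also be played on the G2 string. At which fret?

0

G#1 at fret 11 is G#1 + 11 semitones = G2.
The open G2 string is 11 semitones above the open G#1, so the same pitch on the G2 string lies at fret 11 − 11 = 0.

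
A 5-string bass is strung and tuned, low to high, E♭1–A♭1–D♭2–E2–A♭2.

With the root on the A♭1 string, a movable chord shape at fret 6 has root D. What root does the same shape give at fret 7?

E♭

Moving from fret 6 to fret 7 shifts the root by 1 semitone.
D up 1 semitone is E♭.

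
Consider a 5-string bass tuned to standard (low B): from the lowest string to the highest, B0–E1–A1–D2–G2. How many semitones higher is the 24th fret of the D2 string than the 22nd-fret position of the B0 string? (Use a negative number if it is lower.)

D2 at fret 24 → D4 (MIDI 62); B0 at fret 22 → A2 (MIDI 45).
62 − 45 = 17, so the two pitches are 17 semitones apart.

17 semitones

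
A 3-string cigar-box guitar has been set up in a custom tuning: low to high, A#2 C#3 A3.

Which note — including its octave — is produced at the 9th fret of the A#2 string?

A#2 is MIDI 46. Adding 9 gives 55, which is G3.

G3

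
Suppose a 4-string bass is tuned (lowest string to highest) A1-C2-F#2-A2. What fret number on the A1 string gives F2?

F2 is 8 semitones above the open A1 (A–A#–B–C–C#–D–D#–E–F), so it sits at fret 8.

8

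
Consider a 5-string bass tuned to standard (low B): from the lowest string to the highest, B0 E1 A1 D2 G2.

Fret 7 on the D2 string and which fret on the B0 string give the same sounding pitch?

22

Fret 7 on D2 is MIDI 38 + 7 = 45 (A2). On the B0 string (open MIDI 23), that pitch is 45 − 23 = fret 22.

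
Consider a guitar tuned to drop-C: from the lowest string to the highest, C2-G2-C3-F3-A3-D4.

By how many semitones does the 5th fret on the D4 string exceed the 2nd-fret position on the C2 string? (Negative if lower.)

D4 at fret 5 → G4 (MIDI 67); C2 at fret 2 → D2 (MIDI 38).
67 − 38 = 29, so the two pitches are 29 semitones apart.

29 semitones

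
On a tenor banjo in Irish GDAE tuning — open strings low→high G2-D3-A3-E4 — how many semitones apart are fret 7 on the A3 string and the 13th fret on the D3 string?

1 semitone

A3 at fret 7 → E4 (MIDI 64); D3 at fret 13 → D#4 (MIDI 63).
64 − 63 = 1, so the two pitches are 1 semitone apart, with E4 the higher.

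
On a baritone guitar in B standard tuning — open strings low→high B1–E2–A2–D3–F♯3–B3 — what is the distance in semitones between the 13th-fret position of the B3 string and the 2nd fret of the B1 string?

35 semitones

B3 at fret 13 → C5 (MIDI 72); B1 at fret 2 → C♯2 (MIDI 37).
72 − 37 = 35, so the two pitches are 35 semitones apart, with C5 the higher.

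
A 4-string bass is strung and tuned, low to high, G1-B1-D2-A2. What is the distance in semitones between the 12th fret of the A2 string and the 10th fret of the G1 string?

16 semitones

A2 at fret 12 → A3 (MIDI 57); G1 at fret 10 → F2 (MIDI 41).
57 − 41 = 16, so the two pitches are 16 semitones apart, with A3 the higher.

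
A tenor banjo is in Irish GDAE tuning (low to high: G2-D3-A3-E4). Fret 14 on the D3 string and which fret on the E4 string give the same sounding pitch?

D3 at fret 14 is D3 + 14 semitones = E4.
The open E4 string is 14 semitones above the open D3, so the same pitch on the E4 string lies at fret 14 − 14 = 0.

0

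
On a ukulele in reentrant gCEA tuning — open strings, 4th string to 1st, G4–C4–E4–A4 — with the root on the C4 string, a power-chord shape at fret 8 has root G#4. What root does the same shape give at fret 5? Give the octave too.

Moving from fret 8 to fret 5 shifts the root by -3 semitones.
G#4 down 3 semitones is F4.

F4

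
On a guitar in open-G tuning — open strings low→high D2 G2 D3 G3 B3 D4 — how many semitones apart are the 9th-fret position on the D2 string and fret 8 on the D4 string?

23 semitones

D2 at fret 9 → B2 (MIDI 47); D4 at fret 8 → A#4 (MIDI 70).
47 − 70 = -23, so the two pitches are 23 semitones apart, with A#4 the higher.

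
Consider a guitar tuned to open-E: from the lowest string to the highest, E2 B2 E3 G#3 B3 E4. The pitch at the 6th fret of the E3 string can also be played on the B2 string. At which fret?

11

Fret 6 on E3 is MIDI 52 + 6 = 58 (A#3). On the B2 string (open MIDI 47), that pitch is 58 − 47 = fret 11.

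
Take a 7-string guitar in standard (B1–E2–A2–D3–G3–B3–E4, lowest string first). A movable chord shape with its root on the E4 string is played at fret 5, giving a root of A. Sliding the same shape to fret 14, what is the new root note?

F#

Moving from fret 5 to fret 14 shifts the root by 9 semitones.
A up 9 semitones is F#.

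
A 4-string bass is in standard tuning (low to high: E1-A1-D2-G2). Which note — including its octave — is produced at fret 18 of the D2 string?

G♯3

Each fret is one semitone, so D2 + 18 = G♯3.
(Equivalently spelled A♭3.)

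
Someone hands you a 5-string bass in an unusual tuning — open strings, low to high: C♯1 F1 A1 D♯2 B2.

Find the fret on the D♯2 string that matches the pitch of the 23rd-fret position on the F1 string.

F1 at fret 23 is F1 + 23 semitones = E3.
The open D♯2 string is 10 semitones above the open F1, so the same pitch on the D♯2 string lies at fret 23 − 10 = 13.

13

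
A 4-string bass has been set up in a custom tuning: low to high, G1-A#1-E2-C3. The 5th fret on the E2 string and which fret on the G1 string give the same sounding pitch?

E2 at fret 5 is E2 + 5 semitones = A2.
The open G1 string is 9 semitones below the open E2, so the same pitch on the G1 string lies at fret 5 + 9 = 14.

14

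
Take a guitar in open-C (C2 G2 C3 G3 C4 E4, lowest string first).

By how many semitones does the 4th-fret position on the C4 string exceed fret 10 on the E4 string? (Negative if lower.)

C4 at fret 4 → E4 (MIDI 64); E4 at fret 10 → D5 (MIDI 74).
64 − 74 = -10, so the two pitches are 10 semitones apart.

-10 semitones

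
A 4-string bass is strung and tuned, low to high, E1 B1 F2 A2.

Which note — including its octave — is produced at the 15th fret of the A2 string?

C4

The open A2 string plus 15 semitones: A–Bb–B–C–…–Bb–B–C.
The walk passes from B into C 2 times, so the octave number goes from 2 to 4.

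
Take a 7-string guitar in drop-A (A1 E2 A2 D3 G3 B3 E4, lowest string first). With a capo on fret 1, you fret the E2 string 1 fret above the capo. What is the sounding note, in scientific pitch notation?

F♯2

The capo raises the open E2 by 1 semitone to F2; fretting 1 more gives E2 + 1 + 1 = E2 + 2 semitones = F♯2.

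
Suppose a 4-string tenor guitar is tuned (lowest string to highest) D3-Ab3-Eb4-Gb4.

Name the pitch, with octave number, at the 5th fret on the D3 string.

D3 is MIDI 50. Adding 5 gives 55, which is G3.

G3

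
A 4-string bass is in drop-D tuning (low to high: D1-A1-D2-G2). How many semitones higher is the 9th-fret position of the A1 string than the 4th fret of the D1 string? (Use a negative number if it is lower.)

12 semitones

A1 at fret 9 → F#2 (MIDI 42); D1 at fret 4 → F#1 (MIDI 30).
42 − 30 = 12, so the two pitches are 12 semitones apart.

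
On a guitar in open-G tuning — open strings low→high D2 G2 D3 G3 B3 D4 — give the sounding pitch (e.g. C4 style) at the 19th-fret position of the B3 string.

F#5

Each fret is one semitone, so B3 + 19 = F#5.
(Equivalently spelled Gb5.)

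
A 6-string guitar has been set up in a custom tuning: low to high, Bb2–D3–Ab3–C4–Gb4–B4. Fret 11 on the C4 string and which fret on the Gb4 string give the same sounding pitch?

Fret 11 on C4 is MIDI 60 + 11 = 71 (B4). On the Gb4 string (open MIDI 66), that pitch is 71 − 66 = fret 5.

5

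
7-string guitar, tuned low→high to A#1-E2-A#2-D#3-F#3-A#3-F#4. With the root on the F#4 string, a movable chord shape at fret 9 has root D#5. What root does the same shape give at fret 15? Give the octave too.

Moving from fret 9 to fret 15 shifts the root by 6 semitones.
D#5 up 6 semitones is A5.

A5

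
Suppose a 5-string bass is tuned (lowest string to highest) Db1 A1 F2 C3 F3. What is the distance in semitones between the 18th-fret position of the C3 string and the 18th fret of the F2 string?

7 semitones

C3 at fret 18 → Gb4 (MIDI 66); F2 at fret 18 → B3 (MIDI 59).
66 − 59 = 7, so the two pitches are 7 semitones apart, with Gb4 the higher.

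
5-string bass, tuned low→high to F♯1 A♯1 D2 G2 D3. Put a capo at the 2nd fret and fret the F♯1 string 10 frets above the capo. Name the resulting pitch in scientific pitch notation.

The capo raises the open F♯1 by 2 semitones to G♯1; fretting 10 more gives F♯1 + 2 + 10 = F♯1 + 12 semitones = F♯2.

F♯2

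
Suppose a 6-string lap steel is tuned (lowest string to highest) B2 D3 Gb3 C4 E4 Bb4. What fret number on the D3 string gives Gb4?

Gb4 is 16 semitones above the open D3 (D–Eb–E–F–…–E–F–Gb), so it sits at fret 16.

16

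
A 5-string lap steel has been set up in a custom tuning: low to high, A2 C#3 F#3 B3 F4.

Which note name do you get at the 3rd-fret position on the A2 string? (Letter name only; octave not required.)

C

A2 is MIDI 45. Adding 3 gives 48; 48 mod 12 = 0, i.e. C.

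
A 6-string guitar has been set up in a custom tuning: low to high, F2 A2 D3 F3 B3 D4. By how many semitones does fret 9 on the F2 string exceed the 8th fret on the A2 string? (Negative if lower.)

-3 semitones

F2 at fret 9 → D3 (MIDI 50); A2 at fret 8 → F3 (MIDI 53).
50 − 53 = -3, so the two pitches are 3 semitones apart.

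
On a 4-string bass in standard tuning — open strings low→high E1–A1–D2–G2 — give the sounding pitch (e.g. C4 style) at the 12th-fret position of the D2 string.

D3

Each fret is one semitone, so D2 + 12 = D3.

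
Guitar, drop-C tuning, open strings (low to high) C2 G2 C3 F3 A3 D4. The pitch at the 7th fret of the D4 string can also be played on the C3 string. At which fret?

21

Fret 7 on D4 is MIDI 62 + 7 = 69 (A4). On the C3 string (open MIDI 48), that pitch is 69 − 48 = fret 21.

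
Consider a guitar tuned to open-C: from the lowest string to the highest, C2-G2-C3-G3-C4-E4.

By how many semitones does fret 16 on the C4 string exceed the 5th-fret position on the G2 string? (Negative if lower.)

C4 at fret 16 → E5 (MIDI 76); G2 at fret 5 → C3 (MIDI 48).
76 − 48 = 28, so the two pitches are 28 semitones apart.

28 semitones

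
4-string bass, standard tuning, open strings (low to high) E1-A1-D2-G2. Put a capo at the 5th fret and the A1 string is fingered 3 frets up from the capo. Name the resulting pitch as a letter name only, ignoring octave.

The capo raises the open A1 by 5 semitones to D2; fretting 3 more gives A1 + 5 + 3 = A1 + 8 semitones, landing on F.

F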